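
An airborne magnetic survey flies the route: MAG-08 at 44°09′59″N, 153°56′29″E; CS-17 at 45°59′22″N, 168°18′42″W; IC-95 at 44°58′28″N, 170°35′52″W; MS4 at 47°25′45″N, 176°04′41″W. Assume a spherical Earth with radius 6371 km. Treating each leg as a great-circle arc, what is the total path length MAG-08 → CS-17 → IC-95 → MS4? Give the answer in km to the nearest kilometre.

3656 km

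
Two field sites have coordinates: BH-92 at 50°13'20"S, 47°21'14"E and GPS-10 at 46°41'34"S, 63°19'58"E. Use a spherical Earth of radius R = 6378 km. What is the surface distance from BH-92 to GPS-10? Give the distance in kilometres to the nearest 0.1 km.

1240.4 km

BH-92: φ = -50.22222°, λ = +47.35389°
GPS-10: φ = -46.69278°, λ = +63.33278°
Δφ = 3.5294°,  Δλ = 15.9789°
a = sin²(Δφ/2) + cos φ₁ cos φ₂ sin²(Δλ/2) = 0.009426
c = 2·arcsin(√a) = 0.194485 rad = 11.1431°
d = R·c = 6378 × 0.194485 = 1240.4 km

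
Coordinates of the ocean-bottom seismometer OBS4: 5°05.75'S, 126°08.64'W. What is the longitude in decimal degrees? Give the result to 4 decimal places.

126° + 8.64′/60 = 126 + 0.14400 = 126.1440°

126.1440°W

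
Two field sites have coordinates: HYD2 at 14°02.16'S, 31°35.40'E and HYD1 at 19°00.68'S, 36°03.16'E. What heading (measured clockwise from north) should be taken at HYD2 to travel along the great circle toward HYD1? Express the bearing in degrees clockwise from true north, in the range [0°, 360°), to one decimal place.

HYD2: φ = -14.03600°, λ = +31.59000°
HYD1: φ = -19.01133°, λ = +36.05267°
Δλ = 4.4627°
y = sin Δλ · cos φ₂ = 0.073565
x = cos φ₁ sin φ₂ − sin φ₁ cos φ₂ cos Δλ = -0.087422
θ = atan2(y, x) = 139.9195° → 139.9195° (mod 360°)

139.9°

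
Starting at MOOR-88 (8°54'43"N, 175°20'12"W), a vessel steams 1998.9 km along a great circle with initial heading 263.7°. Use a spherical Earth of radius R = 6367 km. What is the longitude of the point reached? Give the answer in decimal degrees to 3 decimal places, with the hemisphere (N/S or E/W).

MOOR-88: φ = +8.91194°, λ = -175.33667°
δ = d/R = 1998.9/6367 = 0.313947 rad
φ₂ = arcsin(sin φ₁ cos δ + cos φ₁ sin δ cos θ)
   = arcsin(0.15492·0.95112 + 0.98793·0.30882·-0.10973) = 6.53821°
λ₂ = λ₁ + atan2(sin θ sin δ cos φ₁, cos δ − sin φ₁ sin φ₂) = 166.66680°

166.667°E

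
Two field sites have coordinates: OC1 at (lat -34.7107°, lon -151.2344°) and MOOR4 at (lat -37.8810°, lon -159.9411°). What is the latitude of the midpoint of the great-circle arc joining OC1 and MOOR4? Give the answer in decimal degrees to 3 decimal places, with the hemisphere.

Bx = cos φ₂ cos Δλ = 0.780192,  By = cos φ₂ sin Δλ = -0.119480
φₘ = atan2(sin φ₁ + sin φ₂, √((cos φ₁ + Bx)² + By²)) = -36.37483°
λₘ = λ₁ + atan2(By, cos φ₁ + Bx) = -155.49910°

36.375°S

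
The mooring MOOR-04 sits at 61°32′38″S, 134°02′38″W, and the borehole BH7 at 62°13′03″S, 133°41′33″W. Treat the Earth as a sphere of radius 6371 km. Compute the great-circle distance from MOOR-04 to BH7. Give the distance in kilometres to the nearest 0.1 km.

77.1 km

MOOR-04: φ = -61.54389°, λ = -134.04389°
BH7: φ = -62.21750°, λ = -133.69250°
Δφ = -0.6736°,  Δλ = 0.3514°
a = sin²(Δφ/2) + cos φ₁ cos φ₂ sin²(Δλ/2) = 0.000037
c = 2·arcsin(√a) = 0.012107 rad = 0.6937°
d = R·c = 6371 × 0.012107 = 77.1 km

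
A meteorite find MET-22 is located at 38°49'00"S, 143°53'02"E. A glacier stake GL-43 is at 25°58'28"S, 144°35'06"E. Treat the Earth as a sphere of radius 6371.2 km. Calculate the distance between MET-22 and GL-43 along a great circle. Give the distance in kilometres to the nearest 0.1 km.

1429.5 km

MET-22: φ = -38.81667°, λ = +143.88389°
GL-43: φ = -25.97444°, λ = +144.58500°
Δφ = 12.8422°,  Δλ = 0.7011°
a = sin²(Δφ/2) + cos φ₁ cos φ₂ sin²(Δλ/2) = 0.012533
c = 2·arcsin(√a) = 0.224375 rad = 12.8557°
d = R·c = 6371.2 × 0.224375 = 1429.5 km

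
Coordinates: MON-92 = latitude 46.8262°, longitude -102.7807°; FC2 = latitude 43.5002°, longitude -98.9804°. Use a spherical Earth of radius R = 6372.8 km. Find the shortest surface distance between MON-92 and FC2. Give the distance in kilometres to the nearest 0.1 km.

Δφ = -3.3260°,  Δλ = 3.8003°
a = sin²(Δφ/2) + cos φ₁ cos φ₂ sin²(Δλ/2) = 0.001388
c = 2·arcsin(√a) = 0.074525 rad = 4.2700°
d = R·c = 6372.8 × 0.074525 = 474.9 km

474.9 km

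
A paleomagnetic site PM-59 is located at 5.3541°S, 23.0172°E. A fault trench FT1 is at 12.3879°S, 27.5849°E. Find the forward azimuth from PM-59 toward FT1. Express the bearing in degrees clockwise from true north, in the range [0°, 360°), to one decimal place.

Δλ = 4.5677°
y = sin Δλ · cos φ₂ = 0.077783
x = cos φ₁ sin φ₂ − sin φ₁ cos φ₂ cos Δλ = -0.122744
θ = atan2(y, x) = 147.6376° → 147.6376° (mod 360°)

147.6°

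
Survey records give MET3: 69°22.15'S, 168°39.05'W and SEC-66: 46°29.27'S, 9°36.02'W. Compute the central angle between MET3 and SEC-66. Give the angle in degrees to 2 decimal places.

63.12°

MET3: φ = -69.36917°, λ = -168.65083°
SEC-66: φ = -46.48783°, λ = -9.60033°
Δφ = 22.8813°,  Δλ = 159.0505°
a = sin²(Δφ/2) + cos φ₁ cos φ₂ sin²(Δλ/2) = 0.273919
c = 2·arcsin(√a) = 1.101607 rad = 63.1175°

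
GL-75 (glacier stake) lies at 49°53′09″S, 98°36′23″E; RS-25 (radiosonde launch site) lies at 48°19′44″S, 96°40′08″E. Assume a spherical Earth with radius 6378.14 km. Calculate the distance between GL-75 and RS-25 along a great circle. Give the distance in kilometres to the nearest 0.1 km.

GL-75: φ = -49.88583°, λ = +98.60639°
RS-25: φ = -48.32889°, λ = +96.66889°
Δφ = 1.5569°,  Δλ = -1.9375°
a = sin²(Δφ/2) + cos φ₁ cos φ₂ sin²(Δλ/2) = 0.000307
c = 2·arcsin(√a) = 0.035047 rad = 2.0080°
d = R·c = 6378.14 × 0.035047 = 223.5 km

223.5 km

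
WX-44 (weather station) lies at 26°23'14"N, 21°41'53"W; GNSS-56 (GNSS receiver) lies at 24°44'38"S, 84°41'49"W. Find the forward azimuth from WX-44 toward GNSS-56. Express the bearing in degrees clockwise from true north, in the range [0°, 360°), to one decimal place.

WX-44: φ = +26.38722°, λ = -21.69806°
GNSS-56: φ = -24.74389°, λ = -84.69694°
Δλ = -62.9989°
y = sin Δλ · cos φ₂ = -0.809193
x = cos φ₁ sin φ₂ − sin φ₁ cos φ₂ cos Δλ = -0.558205
θ = atan2(y, x) = -124.5990° → 235.4010° (mod 360°)

235.4°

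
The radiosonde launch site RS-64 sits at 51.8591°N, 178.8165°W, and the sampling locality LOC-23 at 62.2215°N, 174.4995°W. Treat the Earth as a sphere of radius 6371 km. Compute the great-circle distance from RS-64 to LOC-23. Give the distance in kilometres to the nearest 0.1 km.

1180.8 km

Δφ = 10.3624°,  Δλ = 4.3170°
a = sin²(Δφ/2) + cos φ₁ cos φ₂ sin²(Δλ/2) = 0.008563
c = 2·arcsin(√a) = 0.185343 rad = 10.6194°
d = R·c = 6371 × 0.185343 = 1180.8 km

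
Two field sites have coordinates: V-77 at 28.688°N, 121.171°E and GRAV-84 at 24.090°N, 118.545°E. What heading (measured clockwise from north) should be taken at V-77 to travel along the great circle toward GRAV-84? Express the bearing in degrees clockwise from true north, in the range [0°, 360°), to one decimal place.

Δλ = -2.6260°
y = sin Δλ · cos φ₂ = -0.041826
x = cos φ₁ sin φ₂ − sin φ₁ cos φ₂ cos Δλ = -0.079704
θ = atan2(y, x) = -152.3110° → 207.6890° (mod 360°)

207.7°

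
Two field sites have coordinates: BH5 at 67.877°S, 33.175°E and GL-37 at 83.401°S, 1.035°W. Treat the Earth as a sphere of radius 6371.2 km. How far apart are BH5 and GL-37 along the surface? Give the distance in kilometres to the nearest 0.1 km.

Δφ = -15.5240°,  Δλ = -34.2100°
a = sin²(Δφ/2) + cos φ₁ cos φ₂ sin²(Δλ/2) = 0.021985
c = 2·arcsin(√a) = 0.297643 rad = 17.0537°
d = R·c = 6371.2 × 0.297643 = 1896.3 km

1896.3 km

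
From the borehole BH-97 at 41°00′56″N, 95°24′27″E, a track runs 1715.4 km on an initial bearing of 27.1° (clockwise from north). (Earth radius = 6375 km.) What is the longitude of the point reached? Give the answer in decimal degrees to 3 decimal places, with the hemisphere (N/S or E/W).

BH-97: φ = +41.01556°, λ = +95.40750°
δ = d/R = 1715.4/6375 = 0.269082 rad
φ₂ = arcsin(sin φ₁ cos δ + cos φ₁ sin δ cos θ)
   = arcsin(0.65626·0.96402 + 0.75453·0.26585·0.89021) = 54.21492°
λ₂ = λ₁ + atan2(sin θ sin δ cos φ₁, cos δ − sin φ₁ sin φ₂) = 107.36038°

107.360°E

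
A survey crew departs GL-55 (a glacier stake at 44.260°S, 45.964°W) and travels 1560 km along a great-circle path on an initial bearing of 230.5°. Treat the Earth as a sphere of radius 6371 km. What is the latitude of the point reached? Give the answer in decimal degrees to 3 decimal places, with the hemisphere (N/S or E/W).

51.955°S

δ = d/R = 1560/6371 = 0.244860 rad
φ₂ = arcsin(sin φ₁ cos δ + cos φ₁ sin δ cos θ)
   = arcsin(-0.69792·0.97017 + 0.71618·0.24242·-0.63608) = -51.95540°
λ₂ = λ₁ + atan2(sin θ sin δ cos φ₁, cos δ − sin φ₁ sin φ₂) = -63.63369°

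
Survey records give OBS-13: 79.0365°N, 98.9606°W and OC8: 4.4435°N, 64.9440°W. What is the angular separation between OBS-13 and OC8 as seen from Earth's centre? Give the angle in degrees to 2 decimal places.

76.51°

Δφ = -74.5930°,  Δλ = 34.0166°
a = sin²(Δφ/2) + cos φ₁ cos φ₂ sin²(Δλ/2) = 0.383387
c = 2·arcsin(√a) = 1.335402 rad = 76.5129°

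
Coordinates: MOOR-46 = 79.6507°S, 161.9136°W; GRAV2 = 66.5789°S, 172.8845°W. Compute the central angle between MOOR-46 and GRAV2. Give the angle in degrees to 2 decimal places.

13.40°

Δφ = 13.0718°,  Δλ = -10.9709°
a = sin²(Δφ/2) + cos φ₁ cos φ₂ sin²(Δλ/2) = 0.013609
c = 2·arcsin(√a) = 0.233846 rad = 13.3984°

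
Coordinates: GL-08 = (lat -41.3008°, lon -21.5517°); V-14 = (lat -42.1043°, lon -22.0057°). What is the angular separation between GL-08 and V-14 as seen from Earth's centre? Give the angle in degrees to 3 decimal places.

0.872°

Δφ = -0.8035°,  Δλ = -0.4540°
a = sin²(Δφ/2) + cos φ₁ cos φ₂ sin²(Δλ/2) = 0.000058
c = 2·arcsin(√a) = 0.015220 rad = 0.8721°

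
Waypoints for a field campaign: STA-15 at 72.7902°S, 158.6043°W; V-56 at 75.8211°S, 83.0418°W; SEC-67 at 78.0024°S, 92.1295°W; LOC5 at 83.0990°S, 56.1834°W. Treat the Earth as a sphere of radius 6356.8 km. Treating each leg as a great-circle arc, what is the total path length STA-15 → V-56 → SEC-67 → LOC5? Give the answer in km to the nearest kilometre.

3305 km

STA-15→V-56: c = 0.335649 rad, d = 2133.65 km
V-56→SEC-67: c = 0.052231 rad, d = 332.02 km
SEC-67→LOC5: c = 0.132080 rad, d = 839.61 km
Total = 2133.65 + 332.02 + 839.61 = 3305.29 km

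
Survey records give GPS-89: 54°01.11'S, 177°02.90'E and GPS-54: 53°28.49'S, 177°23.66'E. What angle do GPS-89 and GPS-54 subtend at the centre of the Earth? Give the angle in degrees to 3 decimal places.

GPS-89: φ = -54.01850°, λ = +177.04833°
GPS-54: φ = -53.47483°, λ = +177.39433°
Δφ = 0.5437°,  Δλ = 0.3460°
a = sin²(Δφ/2) + cos φ₁ cos φ₂ sin²(Δλ/2) = 0.000026
c = 2·arcsin(√a) = 0.010138 rad = 0.5809°

0.581°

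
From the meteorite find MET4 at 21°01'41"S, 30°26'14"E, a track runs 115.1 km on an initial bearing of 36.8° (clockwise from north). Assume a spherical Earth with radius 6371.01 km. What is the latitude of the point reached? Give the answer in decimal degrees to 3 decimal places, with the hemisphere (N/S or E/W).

20.198°S

MET4: φ = -21.02806°, λ = +30.43722°
δ = d/R = 115.1/6371.01 = 0.018066 rad
φ₂ = arcsin(sin φ₁ cos δ + cos φ₁ sin δ cos θ)
   = arcsin(-0.35883·0.99984 + 0.93340·0.01807·0.80073) = -20.19794°
λ₂ = λ₁ + atan2(sin θ sin δ cos φ₁, cos δ − sin φ₁ sin φ₂) = 31.09789°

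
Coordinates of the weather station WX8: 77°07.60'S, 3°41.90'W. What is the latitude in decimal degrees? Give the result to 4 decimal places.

77° + 7.60′/60 = 77 + 0.12667 = 77.1267°

77.1267°S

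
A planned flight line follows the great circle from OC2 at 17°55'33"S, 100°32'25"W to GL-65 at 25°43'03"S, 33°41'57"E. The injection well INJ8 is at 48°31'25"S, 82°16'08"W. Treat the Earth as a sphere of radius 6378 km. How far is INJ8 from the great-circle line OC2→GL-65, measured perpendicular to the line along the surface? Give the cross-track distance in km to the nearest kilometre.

1522 km

OC2: φ = -17.92583°, λ = -100.54028°
GL-65: φ = -25.71750°, λ = +33.69917°
INJ8: φ = -48.52361°, λ = -82.26889°
δ₁₃ = central angle OC2→INJ8 = 0.593496 rad  (haversine)
θ₁₃ = bearing OC2→INJ8 = 158.205°,  θ₁₂ = bearing OC2→GL-65 = 133.209°
dₓₜ = R·arcsin(sin δ₁₃ · sin(θ₁₃ − θ₁₂)) = 6378·arcsin(0.55926·sin(24.996°)) = 1521.621 km
|dₓₜ| = 1521.621 km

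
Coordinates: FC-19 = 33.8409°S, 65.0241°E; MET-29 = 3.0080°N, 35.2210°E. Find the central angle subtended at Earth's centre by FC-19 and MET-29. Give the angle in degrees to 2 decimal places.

46.33°

Δφ = 36.8489°,  Δλ = -29.8031°
a = sin²(Δφ/2) + cos φ₁ cos φ₂ sin²(Δλ/2) = 0.154742
c = 2·arcsin(√a) = 0.808593 rad = 46.3290°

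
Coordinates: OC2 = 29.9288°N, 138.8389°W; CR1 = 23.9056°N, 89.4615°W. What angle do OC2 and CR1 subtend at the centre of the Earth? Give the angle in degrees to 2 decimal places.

44.11°

Δφ = -6.0232°,  Δλ = 49.3774°
a = sin²(Δφ/2) + cos φ₁ cos φ₂ sin²(Δλ/2) = 0.140987
c = 2·arcsin(√a) = 0.769836 rad = 44.1083°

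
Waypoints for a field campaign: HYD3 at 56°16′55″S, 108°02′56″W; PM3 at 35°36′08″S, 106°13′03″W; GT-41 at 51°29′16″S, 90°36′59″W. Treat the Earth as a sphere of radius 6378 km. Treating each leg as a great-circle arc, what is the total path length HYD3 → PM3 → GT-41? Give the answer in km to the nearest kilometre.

4467 km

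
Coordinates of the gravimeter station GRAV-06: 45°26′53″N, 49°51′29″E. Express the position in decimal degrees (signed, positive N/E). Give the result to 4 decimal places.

+45.4481°, +49.8581°

lat: 45.4481° N → +45.4481°
lon: 49.8581° E → +49.8581°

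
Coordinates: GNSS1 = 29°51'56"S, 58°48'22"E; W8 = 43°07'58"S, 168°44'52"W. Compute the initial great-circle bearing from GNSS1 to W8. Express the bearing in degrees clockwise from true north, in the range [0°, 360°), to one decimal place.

147.3°

GNSS1: φ = -29.86556°, λ = +58.80611°
W8: φ = -43.13278°, λ = -168.74778°
Δλ = 132.4461°
y = sin Δλ · cos φ₂ = 0.538507
x = cos φ₁ sin φ₂ − sin φ₁ cos φ₂ cos Δλ = -0.838153
θ = atan2(y, x) = 147.2795° → 147.2795° (mod 360°)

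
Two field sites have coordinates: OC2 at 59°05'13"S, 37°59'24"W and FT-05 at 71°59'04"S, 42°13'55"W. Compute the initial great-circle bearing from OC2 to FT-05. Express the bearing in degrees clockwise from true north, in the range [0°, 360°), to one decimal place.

185.8°

OC2: φ = -59.08694°, λ = -37.99000°
FT-05: φ = -71.98444°, λ = -42.23194°
Δλ = -4.2419°
y = sin Δλ · cos φ₂ = -0.022877
x = cos φ₁ sin φ₂ − sin φ₁ cos φ₂ cos Δλ = -0.223934
θ = atan2(y, x) = -174.1670° → 185.8330° (mod 360°)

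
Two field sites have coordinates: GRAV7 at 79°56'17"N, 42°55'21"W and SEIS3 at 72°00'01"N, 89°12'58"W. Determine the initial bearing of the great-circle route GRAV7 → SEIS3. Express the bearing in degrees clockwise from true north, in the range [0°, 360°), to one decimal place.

258.8°

GRAV7: φ = +79.93806°, λ = -42.92250°
SEIS3: φ = +72.00028°, λ = -89.21611°
Δλ = -46.2936°
y = sin Δλ · cos φ₂ = -0.223382
x = cos φ₁ sin φ₂ − sin φ₁ cos φ₂ cos Δλ = -0.044070
θ = atan2(y, x) = -101.1603° → 258.8397° (mod 360°)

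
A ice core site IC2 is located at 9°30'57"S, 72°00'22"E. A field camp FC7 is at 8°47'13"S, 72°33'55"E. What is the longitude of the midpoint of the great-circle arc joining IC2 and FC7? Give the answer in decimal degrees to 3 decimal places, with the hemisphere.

72.286°E

IC2: φ = -9.51583°, λ = +72.00611°
FC7: φ = -8.78694°, λ = +72.56528°
Bx = cos φ₂ cos Δλ = 0.988216,  By = cos φ₂ sin Δλ = 0.009645
φₘ = atan2(sin φ₁ + sin φ₂, √((cos φ₁ + Bx)² + By²)) = -9.15150°
λₘ = λ₁ + atan2(By, cos φ₁ + Bx) = 72.28598°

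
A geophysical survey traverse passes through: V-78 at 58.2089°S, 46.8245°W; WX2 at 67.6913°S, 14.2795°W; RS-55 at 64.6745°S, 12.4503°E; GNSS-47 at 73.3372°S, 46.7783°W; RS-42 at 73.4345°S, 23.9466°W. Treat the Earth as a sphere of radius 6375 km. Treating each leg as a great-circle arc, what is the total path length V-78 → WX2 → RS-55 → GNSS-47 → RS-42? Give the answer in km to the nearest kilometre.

6301 km

V-78→WX2: c = 0.301362 rad, d = 1921.18 km
WX2→RS-55: c = 0.193890 rad, d = 1236.05 km
RS-55→GNSS-47: c = 0.379934 rad, d = 2422.08 km
GNSS-47→RS-42: c = 0.113258 rad, d = 722.02 km
Total = 1921.18 + 1236.05 + 2422.08 + 722.02 = 6301.33 km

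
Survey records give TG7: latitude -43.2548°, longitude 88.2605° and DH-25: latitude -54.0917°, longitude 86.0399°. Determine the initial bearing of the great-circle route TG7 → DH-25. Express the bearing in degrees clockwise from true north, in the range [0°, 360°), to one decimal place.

186.9°

Δλ = -2.2206°
y = sin Δλ · cos φ₂ = -0.022725
x = cos φ₁ sin φ₂ − sin φ₁ cos φ₂ cos Δλ = -0.188316
θ = atan2(y, x) = -173.1192° → 186.8808° (mod 360°)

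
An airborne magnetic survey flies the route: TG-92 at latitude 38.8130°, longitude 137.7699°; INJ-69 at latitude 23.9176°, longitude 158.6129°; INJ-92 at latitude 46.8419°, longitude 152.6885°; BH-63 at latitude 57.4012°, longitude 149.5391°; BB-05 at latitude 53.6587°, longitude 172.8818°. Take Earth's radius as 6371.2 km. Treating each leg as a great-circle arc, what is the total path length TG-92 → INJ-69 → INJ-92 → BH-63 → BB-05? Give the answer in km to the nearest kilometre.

TG-92→INJ-69: c = 0.403267 rad, d = 2569.29 km
INJ-69→INJ-92: c = 0.408593 rad, d = 2603.23 km
INJ-92→BH-63: c = 0.187307 rad, d = 1193.37 km
BH-63→BB-05: c = 0.238318 rad, d = 1518.37 km
Total = 2569.29 + 2603.23 + 1193.37 + 1518.37 = 7884.27 km

7884 km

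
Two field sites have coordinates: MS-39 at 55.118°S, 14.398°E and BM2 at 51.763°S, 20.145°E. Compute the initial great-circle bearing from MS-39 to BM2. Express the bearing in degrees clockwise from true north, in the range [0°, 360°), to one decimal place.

Δλ = 5.7470°
y = sin Δλ · cos φ₂ = 0.061976
x = cos φ₁ sin φ₂ − sin φ₁ cos φ₂ cos Δλ = 0.055970
θ = atan2(y, x) = 47.9147° → 47.9147° (mod 360°)

47.9°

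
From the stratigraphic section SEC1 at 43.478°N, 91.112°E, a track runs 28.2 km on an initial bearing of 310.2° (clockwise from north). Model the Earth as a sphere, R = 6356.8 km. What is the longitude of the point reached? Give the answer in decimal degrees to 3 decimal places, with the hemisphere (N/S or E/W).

δ = d/R = 28.2/6356.8 = 0.004436 rad
φ₂ = arcsin(sin φ₁ cos δ + cos φ₁ sin δ cos θ)
   = arcsin(0.68808·0.99999 + 0.72564·0.00444·0.64546) = 43.64175°
λ₂ = λ₁ + atan2(sin θ sin δ cos φ₁, cos δ − sin φ₁ sin φ₂) = 90.84373°

90.844°E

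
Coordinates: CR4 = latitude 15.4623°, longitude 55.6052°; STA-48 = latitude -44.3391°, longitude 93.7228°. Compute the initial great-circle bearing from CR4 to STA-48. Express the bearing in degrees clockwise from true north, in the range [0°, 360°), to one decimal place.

Δλ = 38.1176°
y = sin Δλ · cos φ₂ = 0.441487
x = cos φ₁ sin φ₂ − sin φ₁ cos φ₂ cos Δλ = -0.823624
θ = atan2(y, x) = 151.8074° → 151.8074° (mod 360°)

151.8°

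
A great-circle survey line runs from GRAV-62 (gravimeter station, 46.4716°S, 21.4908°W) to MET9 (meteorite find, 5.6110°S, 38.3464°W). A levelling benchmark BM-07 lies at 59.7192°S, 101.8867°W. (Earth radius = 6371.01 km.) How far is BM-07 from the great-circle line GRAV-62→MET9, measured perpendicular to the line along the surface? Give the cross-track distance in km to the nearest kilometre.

δ₁₃ = central angle GRAV-62→BM-07 = 0.817493 rad  (haversine)
θ₁₃ = bearing GRAV-62→BM-07 = 222.968°,  θ₁₂ = bearing GRAV-62→MET9 = 335.154°
dₓₜ = R·arcsin(sin δ₁₃ · sin(θ₁₃ − θ₁₂)) = 6371.01·arcsin(0.72943·sin(-112.187°)) = -4724.360 km
|dₓₜ| = 4724.360 km

4724 km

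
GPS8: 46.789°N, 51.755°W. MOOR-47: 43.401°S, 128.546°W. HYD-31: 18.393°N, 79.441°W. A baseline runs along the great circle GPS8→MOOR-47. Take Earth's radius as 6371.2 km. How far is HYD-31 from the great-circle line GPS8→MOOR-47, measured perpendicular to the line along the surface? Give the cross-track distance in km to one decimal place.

δ₁₃ = central angle GPS8→HYD-31 = 0.634624 rad  (haversine)
θ₁₃ = bearing GPS8→HYD-31 = 228.043°,  θ₁₂ = bearing GPS8→MOOR-47 = 230.099°
dₓₜ = R·arcsin(sin δ₁₃ · sin(θ₁₃ − θ₁₂)) = 6371.2·arcsin(0.59287·sin(-2.056°)) = -135.511 km
|dₓₜ| = 135.511 km

135.5 km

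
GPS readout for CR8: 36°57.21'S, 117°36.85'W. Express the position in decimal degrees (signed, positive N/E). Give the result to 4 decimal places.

-36.9535°, -117.6142°

lat: 36.9535° S → -36.9535°
lon: 117.6142° W → -117.6142°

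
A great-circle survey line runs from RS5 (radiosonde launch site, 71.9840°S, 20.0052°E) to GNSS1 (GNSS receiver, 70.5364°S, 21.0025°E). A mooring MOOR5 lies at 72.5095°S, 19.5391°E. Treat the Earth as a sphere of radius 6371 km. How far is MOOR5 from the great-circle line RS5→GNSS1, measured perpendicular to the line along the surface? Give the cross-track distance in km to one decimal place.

δ₁₃ = central angle RS5→MOOR5 = 0.009501 rad  (haversine)
θ₁₃ = bearing RS5→MOOR5 = 194.912°,  θ₁₂ = bearing RS5→GNSS1 = 12.953°
dₓₜ = R·arcsin(sin δ₁₃ · sin(θ₁₃ − θ₁₂)) = 6371·arcsin(0.00950·sin(181.959°)) = -2.069 km
|dₓₜ| = 2.069 km

2.1 km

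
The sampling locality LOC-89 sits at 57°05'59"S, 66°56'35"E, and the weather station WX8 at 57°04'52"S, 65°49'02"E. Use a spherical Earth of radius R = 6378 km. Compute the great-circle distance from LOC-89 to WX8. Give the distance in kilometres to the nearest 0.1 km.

LOC-89: φ = -57.09972°, λ = +66.94306°
WX8: φ = -57.08111°, λ = +65.81722°
Δφ = 0.0186°,  Δλ = -1.1258°
a = sin²(Δφ/2) + cos φ₁ cos φ₂ sin²(Δλ/2) = 0.000029
c = 2·arcsin(√a) = 0.010681 rad = 0.6120°
d = R·c = 6378 × 0.010681 = 68.1 km

68.1 km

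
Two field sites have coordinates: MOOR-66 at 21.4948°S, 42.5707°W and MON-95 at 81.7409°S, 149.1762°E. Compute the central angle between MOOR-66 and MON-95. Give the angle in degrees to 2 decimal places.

76.60°

Δφ = -60.2461°,  Δλ = -168.2531°
a = sin²(Δφ/2) + cos φ₁ cos φ₂ sin²(Δλ/2) = 0.384122
c = 2·arcsin(√a) = 1.336913 rad = 76.5995°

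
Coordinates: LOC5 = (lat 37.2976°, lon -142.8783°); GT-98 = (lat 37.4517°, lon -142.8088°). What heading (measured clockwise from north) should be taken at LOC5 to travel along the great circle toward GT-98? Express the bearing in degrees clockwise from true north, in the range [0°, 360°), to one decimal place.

Δλ = 0.0695°
y = sin Δλ · cos φ₂ = 0.000963
x = cos φ₁ sin φ₂ − sin φ₁ cos φ₂ cos Δλ = 0.002690
θ = atan2(y, x) = 19.6969° → 19.6969° (mod 360°)

19.7°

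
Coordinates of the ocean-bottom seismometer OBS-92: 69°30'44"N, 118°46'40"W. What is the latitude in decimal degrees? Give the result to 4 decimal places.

69° + 30′/60 + 44″/3600 = 69 + 0.50000 + 0.01222 = 69.5122°

69.5122°N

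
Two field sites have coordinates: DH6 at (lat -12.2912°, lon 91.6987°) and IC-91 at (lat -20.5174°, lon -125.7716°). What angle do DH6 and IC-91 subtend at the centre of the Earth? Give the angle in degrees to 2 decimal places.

130.67°

Δφ = -8.2262°,  Δλ = 142.5297°
a = sin²(Δφ/2) + cos φ₁ cos φ₂ sin²(Δλ/2) = 0.825836
c = 2·arcsin(√a) = 2.280583 rad = 130.6678°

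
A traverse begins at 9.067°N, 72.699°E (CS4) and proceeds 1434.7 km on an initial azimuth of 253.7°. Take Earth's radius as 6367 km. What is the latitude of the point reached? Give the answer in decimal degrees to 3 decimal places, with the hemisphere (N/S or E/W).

δ = d/R = 1434.7/6367 = 0.225334 rad
φ₂ = arcsin(sin φ₁ cos δ + cos φ₁ sin δ cos θ)
   = arcsin(0.15759·0.97472 + 0.98750·0.22343·-0.28067) = 5.26021°
λ₂ = λ₁ + atan2(sin θ sin δ cos φ₁, cos δ − sin φ₁ sin φ₂) = 60.26248°

5.260°N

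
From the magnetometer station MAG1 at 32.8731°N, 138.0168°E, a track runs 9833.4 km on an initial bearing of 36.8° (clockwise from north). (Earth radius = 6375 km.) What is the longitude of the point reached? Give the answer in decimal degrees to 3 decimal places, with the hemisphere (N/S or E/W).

97.539°W

δ = d/R = 9833.4/6375 = 1.542494 rad
φ₂ = arcsin(sin φ₁ cos δ + cos φ₁ sin δ cos θ)
   = arcsin(0.54278·0.02830 + 0.83987·0.99960·0.80073) = 43.44079°
λ₂ = λ₁ + atan2(sin θ sin δ cos φ₁, cos δ − sin φ₁ sin φ₂) = -97.53865°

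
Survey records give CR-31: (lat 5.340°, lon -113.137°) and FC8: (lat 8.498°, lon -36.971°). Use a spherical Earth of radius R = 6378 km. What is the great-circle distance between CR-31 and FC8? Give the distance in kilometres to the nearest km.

Δφ = 3.1580°,  Δλ = 76.1660°
a = sin²(Δφ/2) + cos φ₁ cos φ₂ sin²(Δλ/2) = 0.375395
c = 2·arcsin(√a) = 1.318931 rad = 75.5692°
d = R·c = 6378 × 1.318931 = 8412.1 km

8412 km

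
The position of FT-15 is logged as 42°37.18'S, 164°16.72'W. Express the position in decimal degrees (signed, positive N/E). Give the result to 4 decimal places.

-42.6197°, -164.2787°

lat: 42.6197° S → -42.6197°
lon: 164.2787° W → -164.2787°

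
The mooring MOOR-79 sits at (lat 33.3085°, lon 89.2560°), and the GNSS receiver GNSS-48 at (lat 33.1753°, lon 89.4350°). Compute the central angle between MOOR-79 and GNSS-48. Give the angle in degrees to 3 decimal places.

Δφ = -0.1332°,  Δλ = 0.1790°
a = sin²(Δφ/2) + cos φ₁ cos φ₂ sin²(Δλ/2) = 0.000003
c = 2·arcsin(√a) = 0.003497 rad = 0.2004°

0.200°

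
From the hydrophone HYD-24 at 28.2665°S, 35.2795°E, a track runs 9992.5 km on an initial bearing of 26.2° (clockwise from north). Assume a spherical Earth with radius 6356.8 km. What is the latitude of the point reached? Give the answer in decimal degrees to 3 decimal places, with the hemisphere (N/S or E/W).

δ = d/R = 9992.5/6356.8 = 1.571939 rad
φ₂ = arcsin(sin φ₁ cos δ + cos φ₁ sin δ cos θ)
   = arcsin(-0.47357·-0.00114 + 0.88075·1.00000·0.89726) = 52.26078°
λ₂ = λ₁ + atan2(sin θ sin δ cos φ₁, cos δ − sin φ₁ sin φ₂) = 81.44419°

52.261°N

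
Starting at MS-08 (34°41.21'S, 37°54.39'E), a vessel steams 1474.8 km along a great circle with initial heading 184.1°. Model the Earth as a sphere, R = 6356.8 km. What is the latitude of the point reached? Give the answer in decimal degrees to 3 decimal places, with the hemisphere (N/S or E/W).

MS-08: φ = -34.68683°, λ = +37.90650°
δ = d/R = 1474.8/6356.8 = 0.232004 rad
φ₂ = arcsin(sin φ₁ cos δ + cos φ₁ sin δ cos θ)
   = arcsin(-0.56909·0.97321 + 0.82227·0.22993·-0.99744) = -47.93826°
λ₂ = λ₁ + atan2(sin θ sin δ cos φ₁, cos δ − sin φ₁ sin φ₂) = 36.50039°

47.938°S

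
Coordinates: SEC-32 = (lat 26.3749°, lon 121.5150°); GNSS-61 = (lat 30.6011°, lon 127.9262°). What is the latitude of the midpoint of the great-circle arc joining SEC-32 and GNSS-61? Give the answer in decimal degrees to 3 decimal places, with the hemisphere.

Bx = cos φ₂ cos Δλ = 0.855349,  By = cos φ₂ sin Δλ = 0.096112
φₘ = atan2(sin φ₁ + sin φ₂, √((cos φ₁ + Bx)² + By²)) = 28.52561°
λₘ = λ₁ + atan2(By, cos φ₁ + Bx) = 124.65635°

28.526°N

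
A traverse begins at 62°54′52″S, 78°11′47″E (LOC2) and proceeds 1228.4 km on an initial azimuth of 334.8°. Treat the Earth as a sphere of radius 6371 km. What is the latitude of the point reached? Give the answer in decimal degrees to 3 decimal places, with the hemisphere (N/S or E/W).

52.644°S

LOC2: φ = -62.91444°, λ = +78.19639°
δ = d/R = 1228.4/6371 = 0.192811 rad
φ₂ = arcsin(sin φ₁ cos δ + cos φ₁ sin δ cos θ)
   = arcsin(-0.89033·0.98147 + 0.45532·0.19162·0.90483) = -52.64440°
λ₂ = λ₁ + atan2(sin θ sin δ cos φ₁, cos δ − sin φ₁ sin φ₂) = 70.46877°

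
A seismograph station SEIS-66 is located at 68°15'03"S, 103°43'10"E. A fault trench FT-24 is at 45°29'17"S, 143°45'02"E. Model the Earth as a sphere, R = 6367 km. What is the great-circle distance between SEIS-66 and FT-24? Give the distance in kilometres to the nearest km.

3394 km

SEIS-66: φ = -68.25083°, λ = +103.71944°
FT-24: φ = -45.48806°, λ = +143.75056°
Δφ = 22.7628°,  Δλ = 40.0311°
a = sin²(Δφ/2) + cos φ₁ cos φ₂ sin²(Δλ/2) = 0.069376
c = 2·arcsin(√a) = 0.533075 rad = 30.5429°
d = R·c = 6367 × 0.533075 = 3394.1 km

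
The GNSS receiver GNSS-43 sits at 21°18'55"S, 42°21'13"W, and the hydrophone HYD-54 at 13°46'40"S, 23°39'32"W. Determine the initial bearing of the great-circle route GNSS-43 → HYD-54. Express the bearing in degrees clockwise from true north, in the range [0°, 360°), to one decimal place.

70.1°

GNSS-43: φ = -21.31528°, λ = -42.35361°
HYD-54: φ = -13.77778°, λ = -23.65889°
Δλ = 18.6947°
y = sin Δλ · cos φ₂ = 0.311303
x = cos φ₁ sin φ₂ − sin φ₁ cos φ₂ cos Δλ = 0.112549
θ = atan2(y, x) = 70.1230° → 70.1230° (mod 360°)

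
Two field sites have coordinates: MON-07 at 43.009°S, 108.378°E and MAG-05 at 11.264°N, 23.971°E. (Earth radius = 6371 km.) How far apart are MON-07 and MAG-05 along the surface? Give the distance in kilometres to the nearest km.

Δφ = 54.2730°,  Δλ = -84.4070°
a = sin²(Δφ/2) + cos φ₁ cos φ₂ sin²(Δλ/2) = 0.531671
c = 2·arcsin(√a) = 1.634180 rad = 93.6316°
d = R·c = 6371 × 1.634180 = 10411.4 km

10411 km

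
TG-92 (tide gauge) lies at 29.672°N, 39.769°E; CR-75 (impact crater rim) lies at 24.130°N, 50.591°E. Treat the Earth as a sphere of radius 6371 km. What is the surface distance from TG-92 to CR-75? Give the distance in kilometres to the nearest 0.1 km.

1236.6 km

Δφ = -5.5420°,  Δλ = 10.8220°
a = sin²(Δφ/2) + cos φ₁ cos φ₂ sin²(Δλ/2) = 0.009388
c = 2·arcsin(√a) = 0.194092 rad = 11.1207°
d = R·c = 6371 × 0.194092 = 1236.6 km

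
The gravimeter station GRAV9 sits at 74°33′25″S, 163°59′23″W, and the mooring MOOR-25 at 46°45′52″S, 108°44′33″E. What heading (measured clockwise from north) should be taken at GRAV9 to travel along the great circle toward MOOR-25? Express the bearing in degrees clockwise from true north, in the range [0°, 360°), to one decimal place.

GRAV9: φ = -74.55694°, λ = -163.98972°
MOOR-25: φ = -46.76444°, λ = +108.74250°
Δλ = -87.2678°
y = sin Δλ · cos φ₂ = -0.684221
x = cos φ₁ sin φ₂ − sin φ₁ cos φ₂ cos Δλ = -0.162523
θ = atan2(y, x) = -103.3619° → 256.6381° (mod 360°)

256.6°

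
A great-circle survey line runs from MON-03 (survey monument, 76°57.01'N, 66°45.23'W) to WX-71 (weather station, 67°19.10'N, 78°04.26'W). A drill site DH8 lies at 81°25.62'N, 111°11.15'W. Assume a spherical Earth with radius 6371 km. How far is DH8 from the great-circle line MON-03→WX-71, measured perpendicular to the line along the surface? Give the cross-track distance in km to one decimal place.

930.0 km

MON-03: φ = +76.95017°, λ = -66.75383°
WX-71: φ = +67.31833°, λ = -78.07100°
DH8: φ = +81.42700°, λ = -111.18583°
δ₁₃ = central angle MON-03→DH8 = 0.159385 rad  (haversine)
θ₁₃ = bearing MON-03→DH8 = 318.888°,  θ₁₂ = bearing MON-03→WX-71 = 205.310°
dₓₜ = R·arcsin(sin δ₁₃ · sin(θ₁₃ − θ₁₂)) = 6371·arcsin(0.15871·sin(113.578°)) = 930.035 km
|dₓₜ| = 930.035 km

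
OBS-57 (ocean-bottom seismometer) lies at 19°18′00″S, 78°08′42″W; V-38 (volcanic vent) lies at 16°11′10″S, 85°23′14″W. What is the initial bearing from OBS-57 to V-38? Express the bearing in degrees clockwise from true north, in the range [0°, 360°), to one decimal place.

293.2°

OBS-57: φ = -19.30000°, λ = -78.14500°
V-38: φ = -16.18611°, λ = -85.38722°
Δλ = -7.2422°
y = sin Δλ · cos φ₂ = -0.121067
x = cos φ₁ sin φ₂ − sin φ₁ cos φ₂ cos Δλ = 0.051789
θ = atan2(y, x) = -66.8404° → 293.1596° (mod 360°)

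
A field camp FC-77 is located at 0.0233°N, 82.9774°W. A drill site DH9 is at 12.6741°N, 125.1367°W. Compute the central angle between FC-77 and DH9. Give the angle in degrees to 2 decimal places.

43.67°

Δφ = 12.6508°,  Δλ = -42.1593°
a = sin²(Δφ/2) + cos φ₁ cos φ₂ sin²(Δλ/2) = 0.138346
c = 2·arcsin(√a) = 0.762215 rad = 43.6717°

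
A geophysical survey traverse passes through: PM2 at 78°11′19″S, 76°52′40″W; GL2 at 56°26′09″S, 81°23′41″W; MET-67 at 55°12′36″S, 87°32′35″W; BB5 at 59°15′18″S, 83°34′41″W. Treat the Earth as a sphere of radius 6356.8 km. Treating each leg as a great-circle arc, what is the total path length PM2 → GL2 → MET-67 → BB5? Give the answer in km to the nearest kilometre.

3334 km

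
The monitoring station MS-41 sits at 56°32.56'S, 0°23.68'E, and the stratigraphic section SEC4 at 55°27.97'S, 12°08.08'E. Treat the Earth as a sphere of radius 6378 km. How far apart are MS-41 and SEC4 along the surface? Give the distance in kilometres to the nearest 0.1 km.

739.5 km

MS-41: φ = -56.54267°, λ = +0.39467°
SEC4: φ = -55.46617°, λ = +12.13467°
Δφ = 1.0765°,  Δλ = 11.7400°
a = sin²(Δφ/2) + cos φ₁ cos φ₂ sin²(Δλ/2) = 0.003357
c = 2·arcsin(√a) = 0.115948 rad = 6.6433°
d = R·c = 6378 × 0.115948 = 739.5 km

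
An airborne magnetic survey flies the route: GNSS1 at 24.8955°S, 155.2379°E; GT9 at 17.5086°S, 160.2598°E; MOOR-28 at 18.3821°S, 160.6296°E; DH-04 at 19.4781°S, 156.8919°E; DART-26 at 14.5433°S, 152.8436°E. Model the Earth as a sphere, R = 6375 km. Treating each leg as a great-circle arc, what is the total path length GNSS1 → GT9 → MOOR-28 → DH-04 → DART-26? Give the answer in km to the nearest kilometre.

GNSS1→GT9: c = 0.152595 rad, d = 972.80 km
GT9→MOOR-28: c = 0.016435 rad, d = 104.78 km
MOOR-28→DH-04: c = 0.064602 rad, d = 411.83 km
DH-04→DART-26: c = 0.109450 rad, d = 697.75 km
Total = 972.80 + 104.78 + 411.83 + 697.75 = 2187.15 km

2187 km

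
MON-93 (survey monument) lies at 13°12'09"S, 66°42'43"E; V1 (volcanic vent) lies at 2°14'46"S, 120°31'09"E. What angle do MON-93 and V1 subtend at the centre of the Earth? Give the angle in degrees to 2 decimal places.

MON-93: φ = -13.20250°, λ = +66.71194°
V1: φ = -2.24611°, λ = +120.51917°
Δφ = 10.9564°,  Δλ = 53.8072°
a = sin²(Δφ/2) + cos φ₁ cos φ₂ sin²(Δλ/2) = 0.208297
c = 2·arcsin(√a) = 0.947881 rad = 54.3096°

54.31°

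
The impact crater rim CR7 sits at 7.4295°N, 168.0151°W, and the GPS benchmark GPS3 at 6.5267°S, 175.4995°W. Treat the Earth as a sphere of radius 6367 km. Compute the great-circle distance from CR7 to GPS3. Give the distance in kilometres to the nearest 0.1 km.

1758.8 km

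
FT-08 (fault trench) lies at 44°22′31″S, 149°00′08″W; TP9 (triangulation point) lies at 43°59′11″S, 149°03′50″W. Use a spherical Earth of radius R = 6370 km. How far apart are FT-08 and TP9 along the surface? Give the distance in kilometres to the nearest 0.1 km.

FT-08: φ = -44.37528°, λ = -149.00222°
TP9: φ = -43.98639°, λ = -149.06389°
Δφ = 0.3889°,  Δλ = -0.0617°
a = sin²(Δφ/2) + cos φ₁ cos φ₂ sin²(Δλ/2) = 0.000012
c = 2·arcsin(√a) = 0.006831 rad = 0.3914°
d = R·c = 6370 × 0.006831 = 43.5 km

43.5 km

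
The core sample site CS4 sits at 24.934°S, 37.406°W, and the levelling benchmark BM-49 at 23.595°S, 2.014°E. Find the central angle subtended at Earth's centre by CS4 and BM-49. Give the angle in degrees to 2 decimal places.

35.84°

Δφ = 1.3390°,  Δλ = 39.4200°
a = sin²(Δφ/2) + cos φ₁ cos φ₂ sin²(Δλ/2) = 0.094656
c = 2·arcsin(√a) = 0.625470 rad = 35.8368°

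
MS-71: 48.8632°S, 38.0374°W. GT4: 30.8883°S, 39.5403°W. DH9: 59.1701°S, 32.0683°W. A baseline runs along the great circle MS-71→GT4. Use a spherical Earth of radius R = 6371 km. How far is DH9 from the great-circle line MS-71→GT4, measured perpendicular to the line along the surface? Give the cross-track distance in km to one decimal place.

254.8 km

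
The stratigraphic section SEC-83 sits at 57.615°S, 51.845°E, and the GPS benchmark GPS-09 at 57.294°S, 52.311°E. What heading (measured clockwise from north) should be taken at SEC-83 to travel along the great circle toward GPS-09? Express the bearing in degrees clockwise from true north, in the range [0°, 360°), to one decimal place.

38.2°

Δλ = 0.4660°
y = sin Δλ · cos φ₂ = 0.004395
x = cos φ₁ sin φ₂ − sin φ₁ cos φ₂ cos Δλ = 0.005587
θ = atan2(y, x) = 38.1856° → 38.1856° (mod 360°)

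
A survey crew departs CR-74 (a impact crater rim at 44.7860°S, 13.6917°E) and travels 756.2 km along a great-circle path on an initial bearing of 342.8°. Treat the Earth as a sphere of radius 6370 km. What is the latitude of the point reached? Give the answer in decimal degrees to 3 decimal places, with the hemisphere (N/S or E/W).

38.258°S

δ = d/R = 756.2/6370 = 0.118713 rad
φ₂ = arcsin(sin φ₁ cos δ + cos φ₁ sin δ cos θ)
   = arcsin(-0.70446·0.99296 + 0.70974·0.11843·0.95528) = -38.25804°
λ₂ = λ₁ + atan2(sin θ sin δ cos φ₁, cos δ − sin φ₁ sin φ₂) = 11.13541°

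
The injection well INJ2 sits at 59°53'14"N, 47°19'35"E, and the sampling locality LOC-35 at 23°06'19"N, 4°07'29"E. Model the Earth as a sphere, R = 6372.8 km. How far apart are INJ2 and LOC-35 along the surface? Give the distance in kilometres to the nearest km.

INJ2: φ = +59.88722°, λ = +47.32639°
LOC-35: φ = +23.10528°, λ = +4.12472°
Δφ = -36.7819°,  Δλ = -43.2017°
a = sin²(Δφ/2) + cos φ₁ cos φ₂ sin²(Δλ/2) = 0.162080
c = 2·arcsin(√a) = 0.828691 rad = 47.4805°
d = R·c = 6372.8 × 0.828691 = 5281.1 km

5281 km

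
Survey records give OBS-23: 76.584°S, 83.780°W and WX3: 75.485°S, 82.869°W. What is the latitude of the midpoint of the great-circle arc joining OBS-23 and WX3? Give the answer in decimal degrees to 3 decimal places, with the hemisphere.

76.035°S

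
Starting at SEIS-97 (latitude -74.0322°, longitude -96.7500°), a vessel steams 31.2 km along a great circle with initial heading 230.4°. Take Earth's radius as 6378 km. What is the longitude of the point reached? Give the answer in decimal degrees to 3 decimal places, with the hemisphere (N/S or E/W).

97.544°W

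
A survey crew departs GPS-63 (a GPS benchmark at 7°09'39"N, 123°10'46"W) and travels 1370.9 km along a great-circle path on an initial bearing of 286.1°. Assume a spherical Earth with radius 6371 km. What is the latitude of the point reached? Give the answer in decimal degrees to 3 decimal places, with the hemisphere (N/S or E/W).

GPS-63: φ = +7.16083°, λ = -123.17944°
δ = d/R = 1370.9/6371 = 0.215178 rad
φ₂ = arcsin(sin φ₁ cos δ + cos φ₁ sin δ cos θ)
   = arcsin(0.12466·0.97694 + 0.99220·0.21352·0.27731) = 10.40069°
λ₂ = λ₁ + atan2(sin θ sin δ cos φ₁, cos δ − sin φ₁ sin φ₂) = -135.21824°

10.401°N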